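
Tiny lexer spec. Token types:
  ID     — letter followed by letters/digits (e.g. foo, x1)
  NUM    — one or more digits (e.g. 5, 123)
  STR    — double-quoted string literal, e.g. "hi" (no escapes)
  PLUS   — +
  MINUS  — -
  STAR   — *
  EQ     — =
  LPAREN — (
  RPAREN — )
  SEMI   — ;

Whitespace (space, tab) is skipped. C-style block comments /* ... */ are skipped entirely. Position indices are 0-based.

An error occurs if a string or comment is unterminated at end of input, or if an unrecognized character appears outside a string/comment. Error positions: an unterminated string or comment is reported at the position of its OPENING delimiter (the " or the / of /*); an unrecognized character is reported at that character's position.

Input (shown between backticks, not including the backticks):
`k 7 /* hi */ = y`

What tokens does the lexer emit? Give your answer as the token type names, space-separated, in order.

pos=0: emit ID 'k' (now at pos=1)
pos=2: emit NUM '7' (now at pos=3)
pos=4: enter COMMENT mode (saw '/*')
exit COMMENT mode (now at pos=12)
pos=13: emit EQ '='
pos=15: emit ID 'y' (now at pos=16)
DONE. 4 tokens: [ID, NUM, EQ, ID]

Answer: ID NUM EQ ID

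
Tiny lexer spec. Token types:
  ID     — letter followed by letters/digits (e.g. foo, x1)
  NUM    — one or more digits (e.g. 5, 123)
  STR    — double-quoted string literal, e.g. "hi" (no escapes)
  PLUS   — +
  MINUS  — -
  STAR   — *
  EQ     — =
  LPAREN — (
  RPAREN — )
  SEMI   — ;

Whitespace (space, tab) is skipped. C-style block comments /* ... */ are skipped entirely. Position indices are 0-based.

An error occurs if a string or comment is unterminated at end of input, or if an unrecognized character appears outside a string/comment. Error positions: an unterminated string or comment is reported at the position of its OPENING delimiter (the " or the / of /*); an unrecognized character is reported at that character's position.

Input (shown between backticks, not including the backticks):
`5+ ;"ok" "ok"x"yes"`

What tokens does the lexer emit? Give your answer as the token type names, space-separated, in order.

Answer: NUM PLUS SEMI STR STR ID STR

Derivation:
pos=0: emit NUM '5' (now at pos=1)
pos=1: emit PLUS '+'
pos=3: emit SEMI ';'
pos=4: enter STRING mode
pos=4: emit STR "ok" (now at pos=8)
pos=9: enter STRING mode
pos=9: emit STR "ok" (now at pos=13)
pos=13: emit ID 'x' (now at pos=14)
pos=14: enter STRING mode
pos=14: emit STR "yes" (now at pos=19)
DONE. 7 tokens: [NUM, PLUS, SEMI, STR, STR, ID, STR]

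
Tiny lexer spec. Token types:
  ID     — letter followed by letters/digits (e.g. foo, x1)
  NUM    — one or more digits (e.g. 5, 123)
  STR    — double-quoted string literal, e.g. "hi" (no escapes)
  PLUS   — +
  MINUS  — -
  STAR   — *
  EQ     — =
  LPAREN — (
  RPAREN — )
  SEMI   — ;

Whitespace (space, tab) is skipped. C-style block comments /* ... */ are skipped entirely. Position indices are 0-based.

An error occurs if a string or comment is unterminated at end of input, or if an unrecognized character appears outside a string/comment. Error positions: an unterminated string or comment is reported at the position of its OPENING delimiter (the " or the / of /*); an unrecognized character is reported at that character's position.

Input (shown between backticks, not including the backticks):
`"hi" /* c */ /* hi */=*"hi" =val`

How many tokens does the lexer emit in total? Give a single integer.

pos=0: enter STRING mode
pos=0: emit STR "hi" (now at pos=4)
pos=5: enter COMMENT mode (saw '/*')
exit COMMENT mode (now at pos=12)
pos=13: enter COMMENT mode (saw '/*')
exit COMMENT mode (now at pos=21)
pos=21: emit EQ '='
pos=22: emit STAR '*'
pos=23: enter STRING mode
pos=23: emit STR "hi" (now at pos=27)
pos=28: emit EQ '='
pos=29: emit ID 'val' (now at pos=32)
DONE. 6 tokens: [STR, EQ, STAR, STR, EQ, ID]

Answer: 6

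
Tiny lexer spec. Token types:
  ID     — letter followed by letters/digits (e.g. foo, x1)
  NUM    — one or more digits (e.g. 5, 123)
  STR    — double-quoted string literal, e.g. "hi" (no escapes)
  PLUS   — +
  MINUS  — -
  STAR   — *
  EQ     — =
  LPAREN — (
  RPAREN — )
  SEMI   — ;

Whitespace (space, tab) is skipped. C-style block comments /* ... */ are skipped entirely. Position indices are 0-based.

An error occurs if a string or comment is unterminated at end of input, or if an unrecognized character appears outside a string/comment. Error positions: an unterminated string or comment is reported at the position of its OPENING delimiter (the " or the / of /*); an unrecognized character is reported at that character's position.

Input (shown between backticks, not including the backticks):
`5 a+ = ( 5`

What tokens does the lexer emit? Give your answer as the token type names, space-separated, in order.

Answer: NUM ID PLUS EQ LPAREN NUM

Derivation:
pos=0: emit NUM '5' (now at pos=1)
pos=2: emit ID 'a' (now at pos=3)
pos=3: emit PLUS '+'
pos=5: emit EQ '='
pos=7: emit LPAREN '('
pos=9: emit NUM '5' (now at pos=10)
DONE. 6 tokens: [NUM, ID, PLUS, EQ, LPAREN, NUM]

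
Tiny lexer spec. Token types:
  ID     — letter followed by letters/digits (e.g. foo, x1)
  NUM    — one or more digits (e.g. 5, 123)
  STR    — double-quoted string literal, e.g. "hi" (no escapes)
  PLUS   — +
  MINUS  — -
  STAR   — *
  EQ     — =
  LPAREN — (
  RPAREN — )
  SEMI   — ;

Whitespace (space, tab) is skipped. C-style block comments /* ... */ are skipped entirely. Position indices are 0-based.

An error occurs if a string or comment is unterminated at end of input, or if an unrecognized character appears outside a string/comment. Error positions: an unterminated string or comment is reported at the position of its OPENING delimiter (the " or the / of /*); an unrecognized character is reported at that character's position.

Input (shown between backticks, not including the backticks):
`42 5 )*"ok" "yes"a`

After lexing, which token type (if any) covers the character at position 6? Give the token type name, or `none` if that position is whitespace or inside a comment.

pos=0: emit NUM '42' (now at pos=2)
pos=3: emit NUM '5' (now at pos=4)
pos=5: emit RPAREN ')'
pos=6: emit STAR '*'
pos=7: enter STRING mode
pos=7: emit STR "ok" (now at pos=11)
pos=12: enter STRING mode
pos=12: emit STR "yes" (now at pos=17)
pos=17: emit ID 'a' (now at pos=18)
DONE. 7 tokens: [NUM, NUM, RPAREN, STAR, STR, STR, ID]
Position 6: char is '*' -> STAR

Answer: STAR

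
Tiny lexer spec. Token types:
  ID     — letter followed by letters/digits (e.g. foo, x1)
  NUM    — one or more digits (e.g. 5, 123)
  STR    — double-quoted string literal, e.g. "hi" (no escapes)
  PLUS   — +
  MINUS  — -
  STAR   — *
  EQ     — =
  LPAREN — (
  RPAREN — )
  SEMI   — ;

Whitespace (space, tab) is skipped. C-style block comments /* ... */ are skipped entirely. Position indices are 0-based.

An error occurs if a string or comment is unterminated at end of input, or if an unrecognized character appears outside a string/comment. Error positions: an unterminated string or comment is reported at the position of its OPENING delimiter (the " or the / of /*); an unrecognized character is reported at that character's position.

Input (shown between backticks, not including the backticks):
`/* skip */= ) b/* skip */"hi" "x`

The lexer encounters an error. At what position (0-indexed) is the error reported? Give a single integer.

Answer: 30

Derivation:
pos=0: enter COMMENT mode (saw '/*')
exit COMMENT mode (now at pos=10)
pos=10: emit EQ '='
pos=12: emit RPAREN ')'
pos=14: emit ID 'b' (now at pos=15)
pos=15: enter COMMENT mode (saw '/*')
exit COMMENT mode (now at pos=25)
pos=25: enter STRING mode
pos=25: emit STR "hi" (now at pos=29)
pos=30: enter STRING mode
pos=30: ERROR — unterminated string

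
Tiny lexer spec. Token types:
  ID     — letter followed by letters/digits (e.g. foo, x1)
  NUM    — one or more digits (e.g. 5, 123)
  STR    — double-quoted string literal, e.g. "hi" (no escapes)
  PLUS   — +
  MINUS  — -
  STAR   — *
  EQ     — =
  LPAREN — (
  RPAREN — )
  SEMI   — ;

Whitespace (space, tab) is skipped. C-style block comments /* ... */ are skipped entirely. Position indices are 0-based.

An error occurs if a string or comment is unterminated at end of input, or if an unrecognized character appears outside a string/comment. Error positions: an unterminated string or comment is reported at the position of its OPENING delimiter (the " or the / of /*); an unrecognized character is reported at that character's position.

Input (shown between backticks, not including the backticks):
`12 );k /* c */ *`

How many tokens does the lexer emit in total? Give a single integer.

pos=0: emit NUM '12' (now at pos=2)
pos=3: emit RPAREN ')'
pos=4: emit SEMI ';'
pos=5: emit ID 'k' (now at pos=6)
pos=7: enter COMMENT mode (saw '/*')
exit COMMENT mode (now at pos=14)
pos=15: emit STAR '*'
DONE. 5 tokens: [NUM, RPAREN, SEMI, ID, STAR]

Answer: 5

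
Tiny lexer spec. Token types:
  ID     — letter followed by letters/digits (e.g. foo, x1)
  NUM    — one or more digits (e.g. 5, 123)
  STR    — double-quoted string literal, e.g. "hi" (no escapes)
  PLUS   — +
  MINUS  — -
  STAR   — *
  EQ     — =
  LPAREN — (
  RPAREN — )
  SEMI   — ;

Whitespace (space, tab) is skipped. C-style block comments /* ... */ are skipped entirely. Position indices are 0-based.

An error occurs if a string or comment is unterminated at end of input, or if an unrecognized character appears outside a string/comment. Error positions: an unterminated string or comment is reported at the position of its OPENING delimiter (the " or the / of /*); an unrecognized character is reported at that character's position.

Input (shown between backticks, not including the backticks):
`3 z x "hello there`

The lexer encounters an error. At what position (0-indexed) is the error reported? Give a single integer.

pos=0: emit NUM '3' (now at pos=1)
pos=2: emit ID 'z' (now at pos=3)
pos=4: emit ID 'x' (now at pos=5)
pos=6: enter STRING mode
pos=6: ERROR — unterminated string

Answer: 6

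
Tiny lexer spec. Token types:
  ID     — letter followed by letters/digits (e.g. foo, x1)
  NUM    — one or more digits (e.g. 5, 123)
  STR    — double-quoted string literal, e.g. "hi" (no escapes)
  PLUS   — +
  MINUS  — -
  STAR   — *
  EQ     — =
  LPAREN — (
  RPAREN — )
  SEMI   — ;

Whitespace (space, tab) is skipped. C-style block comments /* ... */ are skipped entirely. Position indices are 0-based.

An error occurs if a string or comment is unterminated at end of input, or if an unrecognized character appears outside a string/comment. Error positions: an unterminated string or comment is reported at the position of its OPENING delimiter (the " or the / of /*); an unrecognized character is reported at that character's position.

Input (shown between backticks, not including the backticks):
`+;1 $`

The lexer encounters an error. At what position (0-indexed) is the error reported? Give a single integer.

pos=0: emit PLUS '+'
pos=1: emit SEMI ';'
pos=2: emit NUM '1' (now at pos=3)
pos=4: ERROR — unrecognized char '$'

Answer: 4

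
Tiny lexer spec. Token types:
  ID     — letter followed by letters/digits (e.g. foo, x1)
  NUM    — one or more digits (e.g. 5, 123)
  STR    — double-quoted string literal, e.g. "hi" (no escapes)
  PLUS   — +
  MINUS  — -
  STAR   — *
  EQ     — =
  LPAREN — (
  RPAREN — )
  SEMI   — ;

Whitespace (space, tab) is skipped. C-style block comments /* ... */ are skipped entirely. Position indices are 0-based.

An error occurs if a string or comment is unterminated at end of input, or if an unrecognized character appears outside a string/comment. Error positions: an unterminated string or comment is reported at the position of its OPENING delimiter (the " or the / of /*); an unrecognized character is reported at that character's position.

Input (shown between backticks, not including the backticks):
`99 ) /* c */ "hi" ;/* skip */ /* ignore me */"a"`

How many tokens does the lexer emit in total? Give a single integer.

Answer: 5

Derivation:
pos=0: emit NUM '99' (now at pos=2)
pos=3: emit RPAREN ')'
pos=5: enter COMMENT mode (saw '/*')
exit COMMENT mode (now at pos=12)
pos=13: enter STRING mode
pos=13: emit STR "hi" (now at pos=17)
pos=18: emit SEMI ';'
pos=19: enter COMMENT mode (saw '/*')
exit COMMENT mode (now at pos=29)
pos=30: enter COMMENT mode (saw '/*')
exit COMMENT mode (now at pos=45)
pos=45: enter STRING mode
pos=45: emit STR "a" (now at pos=48)
DONE. 5 tokens: [NUM, RPAREN, STR, SEMI, STR]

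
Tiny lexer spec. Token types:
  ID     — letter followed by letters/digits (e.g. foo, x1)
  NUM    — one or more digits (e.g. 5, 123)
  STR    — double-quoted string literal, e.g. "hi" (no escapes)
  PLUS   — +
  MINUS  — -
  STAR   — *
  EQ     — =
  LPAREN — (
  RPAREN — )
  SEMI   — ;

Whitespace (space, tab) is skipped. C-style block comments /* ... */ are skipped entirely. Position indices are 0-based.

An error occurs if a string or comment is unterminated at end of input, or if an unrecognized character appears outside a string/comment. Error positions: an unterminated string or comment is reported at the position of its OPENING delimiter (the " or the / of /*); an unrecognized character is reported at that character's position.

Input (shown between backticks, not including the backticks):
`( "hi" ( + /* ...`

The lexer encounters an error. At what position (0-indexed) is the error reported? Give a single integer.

Answer: 11

Derivation:
pos=0: emit LPAREN '('
pos=2: enter STRING mode
pos=2: emit STR "hi" (now at pos=6)
pos=7: emit LPAREN '('
pos=9: emit PLUS '+'
pos=11: enter COMMENT mode (saw '/*')
pos=11: ERROR — unterminated comment (reached EOF)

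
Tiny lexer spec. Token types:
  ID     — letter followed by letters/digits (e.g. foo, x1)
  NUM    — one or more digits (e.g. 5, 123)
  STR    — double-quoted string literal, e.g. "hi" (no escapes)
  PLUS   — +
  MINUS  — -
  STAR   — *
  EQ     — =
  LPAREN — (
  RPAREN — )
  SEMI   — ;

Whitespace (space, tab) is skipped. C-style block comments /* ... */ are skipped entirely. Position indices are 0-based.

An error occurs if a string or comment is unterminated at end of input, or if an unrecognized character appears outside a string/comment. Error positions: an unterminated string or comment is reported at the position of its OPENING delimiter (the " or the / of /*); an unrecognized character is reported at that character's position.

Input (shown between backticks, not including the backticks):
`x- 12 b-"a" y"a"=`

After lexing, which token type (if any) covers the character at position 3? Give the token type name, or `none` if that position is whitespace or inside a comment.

Answer: NUM

Derivation:
pos=0: emit ID 'x' (now at pos=1)
pos=1: emit MINUS '-'
pos=3: emit NUM '12' (now at pos=5)
pos=6: emit ID 'b' (now at pos=7)
pos=7: emit MINUS '-'
pos=8: enter STRING mode
pos=8: emit STR "a" (now at pos=11)
pos=12: emit ID 'y' (now at pos=13)
pos=13: enter STRING mode
pos=13: emit STR "a" (now at pos=16)
pos=16: emit EQ '='
DONE. 9 tokens: [ID, MINUS, NUM, ID, MINUS, STR, ID, STR, EQ]
Position 3: char is '1' -> NUM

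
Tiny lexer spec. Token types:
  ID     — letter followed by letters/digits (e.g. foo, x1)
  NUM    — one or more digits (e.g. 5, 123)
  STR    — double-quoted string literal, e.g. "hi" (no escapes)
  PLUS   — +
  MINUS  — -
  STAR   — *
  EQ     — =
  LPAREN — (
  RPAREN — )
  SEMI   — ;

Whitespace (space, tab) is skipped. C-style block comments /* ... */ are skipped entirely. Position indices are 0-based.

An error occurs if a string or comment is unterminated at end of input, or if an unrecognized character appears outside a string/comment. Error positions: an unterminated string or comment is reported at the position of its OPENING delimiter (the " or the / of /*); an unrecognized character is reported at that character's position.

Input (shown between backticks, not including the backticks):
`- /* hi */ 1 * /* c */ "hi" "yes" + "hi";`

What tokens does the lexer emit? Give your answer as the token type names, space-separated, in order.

pos=0: emit MINUS '-'
pos=2: enter COMMENT mode (saw '/*')
exit COMMENT mode (now at pos=10)
pos=11: emit NUM '1' (now at pos=12)
pos=13: emit STAR '*'
pos=15: enter COMMENT mode (saw '/*')
exit COMMENT mode (now at pos=22)
pos=23: enter STRING mode
pos=23: emit STR "hi" (now at pos=27)
pos=28: enter STRING mode
pos=28: emit STR "yes" (now at pos=33)
pos=34: emit PLUS '+'
pos=36: enter STRING mode
pos=36: emit STR "hi" (now at pos=40)
pos=40: emit SEMI ';'
DONE. 8 tokens: [MINUS, NUM, STAR, STR, STR, PLUS, STR, SEMI]

Answer: MINUS NUM STAR STR STR PLUS STR SEMI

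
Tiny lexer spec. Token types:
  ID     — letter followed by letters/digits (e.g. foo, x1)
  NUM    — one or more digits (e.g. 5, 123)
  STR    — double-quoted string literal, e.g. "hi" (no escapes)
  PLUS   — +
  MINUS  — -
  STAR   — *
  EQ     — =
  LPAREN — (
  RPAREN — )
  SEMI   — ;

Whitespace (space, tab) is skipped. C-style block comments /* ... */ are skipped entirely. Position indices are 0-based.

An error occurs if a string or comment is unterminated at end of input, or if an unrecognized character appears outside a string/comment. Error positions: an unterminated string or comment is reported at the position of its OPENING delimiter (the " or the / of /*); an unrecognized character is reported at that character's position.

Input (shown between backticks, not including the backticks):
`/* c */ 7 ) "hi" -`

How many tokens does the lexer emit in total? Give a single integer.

Answer: 4

Derivation:
pos=0: enter COMMENT mode (saw '/*')
exit COMMENT mode (now at pos=7)
pos=8: emit NUM '7' (now at pos=9)
pos=10: emit RPAREN ')'
pos=12: enter STRING mode
pos=12: emit STR "hi" (now at pos=16)
pos=17: emit MINUS '-'
DONE. 4 tokens: [NUM, RPAREN, STR, MINUS]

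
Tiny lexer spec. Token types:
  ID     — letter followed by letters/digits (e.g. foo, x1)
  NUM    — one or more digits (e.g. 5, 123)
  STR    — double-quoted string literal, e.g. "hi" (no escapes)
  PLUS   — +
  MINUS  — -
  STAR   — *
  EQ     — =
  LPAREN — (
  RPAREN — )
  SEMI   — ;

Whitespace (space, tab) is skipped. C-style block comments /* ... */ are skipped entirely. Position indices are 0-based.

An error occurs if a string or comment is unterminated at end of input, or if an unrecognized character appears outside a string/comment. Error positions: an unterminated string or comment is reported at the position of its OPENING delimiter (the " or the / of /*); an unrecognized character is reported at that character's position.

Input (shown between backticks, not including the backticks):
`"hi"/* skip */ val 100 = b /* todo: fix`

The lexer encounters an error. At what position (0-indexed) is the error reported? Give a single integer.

Answer: 27

Derivation:
pos=0: enter STRING mode
pos=0: emit STR "hi" (now at pos=4)
pos=4: enter COMMENT mode (saw '/*')
exit COMMENT mode (now at pos=14)
pos=15: emit ID 'val' (now at pos=18)
pos=19: emit NUM '100' (now at pos=22)
pos=23: emit EQ '='
pos=25: emit ID 'b' (now at pos=26)
pos=27: enter COMMENT mode (saw '/*')
pos=27: ERROR — unterminated comment (reached EOF)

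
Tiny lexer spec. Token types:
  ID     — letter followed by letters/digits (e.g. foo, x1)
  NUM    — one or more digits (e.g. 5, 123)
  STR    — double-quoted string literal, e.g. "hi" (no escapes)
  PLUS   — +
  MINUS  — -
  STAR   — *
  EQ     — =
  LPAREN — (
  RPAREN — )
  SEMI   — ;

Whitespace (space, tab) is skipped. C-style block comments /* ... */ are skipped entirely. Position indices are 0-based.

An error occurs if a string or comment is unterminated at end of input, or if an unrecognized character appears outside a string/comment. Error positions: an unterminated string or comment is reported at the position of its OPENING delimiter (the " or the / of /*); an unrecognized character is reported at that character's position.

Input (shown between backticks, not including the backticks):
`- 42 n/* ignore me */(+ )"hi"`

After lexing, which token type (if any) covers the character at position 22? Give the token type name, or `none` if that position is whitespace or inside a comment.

Answer: PLUS

Derivation:
pos=0: emit MINUS '-'
pos=2: emit NUM '42' (now at pos=4)
pos=5: emit ID 'n' (now at pos=6)
pos=6: enter COMMENT mode (saw '/*')
exit COMMENT mode (now at pos=21)
pos=21: emit LPAREN '('
pos=22: emit PLUS '+'
pos=24: emit RPAREN ')'
pos=25: enter STRING mode
pos=25: emit STR "hi" (now at pos=29)
DONE. 7 tokens: [MINUS, NUM, ID, LPAREN, PLUS, RPAREN, STR]
Position 22: char is '+' -> PLUS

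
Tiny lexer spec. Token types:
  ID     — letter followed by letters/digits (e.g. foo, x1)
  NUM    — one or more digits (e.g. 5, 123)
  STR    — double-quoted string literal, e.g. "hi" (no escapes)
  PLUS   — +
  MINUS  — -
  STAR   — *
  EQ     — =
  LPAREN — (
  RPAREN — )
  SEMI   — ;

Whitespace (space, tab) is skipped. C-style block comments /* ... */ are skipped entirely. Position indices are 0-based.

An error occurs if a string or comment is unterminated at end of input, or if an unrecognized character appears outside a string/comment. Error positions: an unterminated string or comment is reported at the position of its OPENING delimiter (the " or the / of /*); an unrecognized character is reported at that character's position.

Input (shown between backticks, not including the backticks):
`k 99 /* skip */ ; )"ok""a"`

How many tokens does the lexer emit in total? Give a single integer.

pos=0: emit ID 'k' (now at pos=1)
pos=2: emit NUM '99' (now at pos=4)
pos=5: enter COMMENT mode (saw '/*')
exit COMMENT mode (now at pos=15)
pos=16: emit SEMI ';'
pos=18: emit RPAREN ')'
pos=19: enter STRING mode
pos=19: emit STR "ok" (now at pos=23)
pos=23: enter STRING mode
pos=23: emit STR "a" (now at pos=26)
DONE. 6 tokens: [ID, NUM, SEMI, RPAREN, STR, STR]

Answer: 6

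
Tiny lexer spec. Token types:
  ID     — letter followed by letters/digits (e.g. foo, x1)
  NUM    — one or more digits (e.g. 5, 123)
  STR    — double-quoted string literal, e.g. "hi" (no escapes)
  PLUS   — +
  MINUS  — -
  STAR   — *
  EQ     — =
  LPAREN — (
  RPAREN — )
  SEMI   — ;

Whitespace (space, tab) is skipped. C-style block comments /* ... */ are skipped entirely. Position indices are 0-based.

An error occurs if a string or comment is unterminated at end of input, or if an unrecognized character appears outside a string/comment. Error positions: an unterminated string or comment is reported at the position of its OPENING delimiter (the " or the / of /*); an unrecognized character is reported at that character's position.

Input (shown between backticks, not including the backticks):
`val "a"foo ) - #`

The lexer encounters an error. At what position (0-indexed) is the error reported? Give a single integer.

Answer: 15

Derivation:
pos=0: emit ID 'val' (now at pos=3)
pos=4: enter STRING mode
pos=4: emit STR "a" (now at pos=7)
pos=7: emit ID 'foo' (now at pos=10)
pos=11: emit RPAREN ')'
pos=13: emit MINUS '-'
pos=15: ERROR — unrecognized char '#'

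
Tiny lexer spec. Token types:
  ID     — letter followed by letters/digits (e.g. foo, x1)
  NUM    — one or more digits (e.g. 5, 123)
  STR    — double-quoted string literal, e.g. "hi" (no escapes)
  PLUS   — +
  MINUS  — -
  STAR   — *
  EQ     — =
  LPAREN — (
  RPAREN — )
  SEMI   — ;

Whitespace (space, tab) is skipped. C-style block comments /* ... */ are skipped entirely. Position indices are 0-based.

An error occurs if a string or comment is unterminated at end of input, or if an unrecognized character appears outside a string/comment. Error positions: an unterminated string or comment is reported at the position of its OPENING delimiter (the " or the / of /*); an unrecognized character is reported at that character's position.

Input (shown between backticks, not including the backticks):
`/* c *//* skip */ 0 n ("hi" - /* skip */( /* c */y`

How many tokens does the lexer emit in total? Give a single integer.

Answer: 7

Derivation:
pos=0: enter COMMENT mode (saw '/*')
exit COMMENT mode (now at pos=7)
pos=7: enter COMMENT mode (saw '/*')
exit COMMENT mode (now at pos=17)
pos=18: emit NUM '0' (now at pos=19)
pos=20: emit ID 'n' (now at pos=21)
pos=22: emit LPAREN '('
pos=23: enter STRING mode
pos=23: emit STR "hi" (now at pos=27)
pos=28: emit MINUS '-'
pos=30: enter COMMENT mode (saw '/*')
exit COMMENT mode (now at pos=40)
pos=40: emit LPAREN '('
pos=42: enter COMMENT mode (saw '/*')
exit COMMENT mode (now at pos=49)
pos=49: emit ID 'y' (now at pos=50)
DONE. 7 tokens: [NUM, ID, LPAREN, STR, MINUS, LPAREN, ID]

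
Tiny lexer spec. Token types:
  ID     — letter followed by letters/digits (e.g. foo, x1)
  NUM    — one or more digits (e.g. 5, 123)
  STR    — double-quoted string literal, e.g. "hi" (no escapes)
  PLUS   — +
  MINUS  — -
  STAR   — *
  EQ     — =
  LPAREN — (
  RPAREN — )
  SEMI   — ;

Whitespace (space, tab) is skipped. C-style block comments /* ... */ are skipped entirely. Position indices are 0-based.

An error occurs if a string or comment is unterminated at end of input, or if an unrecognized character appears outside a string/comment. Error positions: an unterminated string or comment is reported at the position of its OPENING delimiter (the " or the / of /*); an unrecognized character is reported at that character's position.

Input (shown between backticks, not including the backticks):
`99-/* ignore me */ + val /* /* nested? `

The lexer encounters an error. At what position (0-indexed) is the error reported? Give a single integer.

pos=0: emit NUM '99' (now at pos=2)
pos=2: emit MINUS '-'
pos=3: enter COMMENT mode (saw '/*')
exit COMMENT mode (now at pos=18)
pos=19: emit PLUS '+'
pos=21: emit ID 'val' (now at pos=24)
pos=25: enter COMMENT mode (saw '/*')
pos=25: ERROR — unterminated comment (reached EOF)

Answer: 25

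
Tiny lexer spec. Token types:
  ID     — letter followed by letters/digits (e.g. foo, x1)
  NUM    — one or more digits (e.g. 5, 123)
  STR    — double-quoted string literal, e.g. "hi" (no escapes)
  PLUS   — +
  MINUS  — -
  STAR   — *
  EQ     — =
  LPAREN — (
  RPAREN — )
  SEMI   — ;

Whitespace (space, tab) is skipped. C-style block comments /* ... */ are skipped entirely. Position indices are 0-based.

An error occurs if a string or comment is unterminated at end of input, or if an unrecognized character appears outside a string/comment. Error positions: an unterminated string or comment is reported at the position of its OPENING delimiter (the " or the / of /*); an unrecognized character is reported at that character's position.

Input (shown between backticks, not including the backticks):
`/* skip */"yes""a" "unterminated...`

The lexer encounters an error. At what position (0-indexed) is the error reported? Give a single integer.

pos=0: enter COMMENT mode (saw '/*')
exit COMMENT mode (now at pos=10)
pos=10: enter STRING mode
pos=10: emit STR "yes" (now at pos=15)
pos=15: enter STRING mode
pos=15: emit STR "a" (now at pos=18)
pos=19: enter STRING mode
pos=19: ERROR — unterminated string

Answer: 19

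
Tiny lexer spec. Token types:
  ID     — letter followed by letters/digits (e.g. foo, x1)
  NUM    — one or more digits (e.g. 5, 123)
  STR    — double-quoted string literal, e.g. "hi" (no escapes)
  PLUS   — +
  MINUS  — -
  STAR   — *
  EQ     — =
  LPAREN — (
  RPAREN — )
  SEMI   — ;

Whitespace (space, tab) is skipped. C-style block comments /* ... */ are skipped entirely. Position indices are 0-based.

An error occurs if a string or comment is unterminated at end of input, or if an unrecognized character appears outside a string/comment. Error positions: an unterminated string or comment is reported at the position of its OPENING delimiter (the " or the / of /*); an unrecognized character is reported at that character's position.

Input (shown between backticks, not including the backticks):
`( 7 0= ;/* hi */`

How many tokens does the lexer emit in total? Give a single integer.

pos=0: emit LPAREN '('
pos=2: emit NUM '7' (now at pos=3)
pos=4: emit NUM '0' (now at pos=5)
pos=5: emit EQ '='
pos=7: emit SEMI ';'
pos=8: enter COMMENT mode (saw '/*')
exit COMMENT mode (now at pos=16)
DONE. 5 tokens: [LPAREN, NUM, NUM, EQ, SEMI]

Answer: 5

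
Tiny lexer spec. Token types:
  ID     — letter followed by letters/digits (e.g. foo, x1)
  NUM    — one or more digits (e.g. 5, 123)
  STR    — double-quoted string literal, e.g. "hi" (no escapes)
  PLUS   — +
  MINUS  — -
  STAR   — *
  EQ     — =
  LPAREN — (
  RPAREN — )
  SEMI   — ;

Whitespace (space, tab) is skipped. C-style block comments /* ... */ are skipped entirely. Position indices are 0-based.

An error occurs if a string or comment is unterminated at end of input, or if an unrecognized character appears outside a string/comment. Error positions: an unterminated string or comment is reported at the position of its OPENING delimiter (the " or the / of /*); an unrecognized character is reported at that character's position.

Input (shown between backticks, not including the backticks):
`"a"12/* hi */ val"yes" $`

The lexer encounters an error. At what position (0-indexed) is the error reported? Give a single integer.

pos=0: enter STRING mode
pos=0: emit STR "a" (now at pos=3)
pos=3: emit NUM '12' (now at pos=5)
pos=5: enter COMMENT mode (saw '/*')
exit COMMENT mode (now at pos=13)
pos=14: emit ID 'val' (now at pos=17)
pos=17: enter STRING mode
pos=17: emit STR "yes" (now at pos=22)
pos=23: ERROR — unrecognized char '$'

Answer: 23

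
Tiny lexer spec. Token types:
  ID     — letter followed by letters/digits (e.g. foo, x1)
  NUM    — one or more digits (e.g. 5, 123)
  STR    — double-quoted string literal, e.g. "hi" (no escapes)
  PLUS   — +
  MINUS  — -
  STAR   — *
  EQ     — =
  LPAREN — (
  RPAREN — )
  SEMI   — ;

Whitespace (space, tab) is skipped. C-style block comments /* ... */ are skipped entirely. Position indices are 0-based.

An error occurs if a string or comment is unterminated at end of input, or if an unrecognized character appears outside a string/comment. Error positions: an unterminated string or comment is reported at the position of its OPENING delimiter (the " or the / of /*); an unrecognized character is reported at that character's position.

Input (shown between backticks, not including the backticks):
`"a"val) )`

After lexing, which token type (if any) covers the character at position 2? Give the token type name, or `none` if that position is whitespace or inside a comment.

pos=0: enter STRING mode
pos=0: emit STR "a" (now at pos=3)
pos=3: emit ID 'val' (now at pos=6)
pos=6: emit RPAREN ')'
pos=8: emit RPAREN ')'
DONE. 4 tokens: [STR, ID, RPAREN, RPAREN]
Position 2: char is '"' -> STR

Answer: STR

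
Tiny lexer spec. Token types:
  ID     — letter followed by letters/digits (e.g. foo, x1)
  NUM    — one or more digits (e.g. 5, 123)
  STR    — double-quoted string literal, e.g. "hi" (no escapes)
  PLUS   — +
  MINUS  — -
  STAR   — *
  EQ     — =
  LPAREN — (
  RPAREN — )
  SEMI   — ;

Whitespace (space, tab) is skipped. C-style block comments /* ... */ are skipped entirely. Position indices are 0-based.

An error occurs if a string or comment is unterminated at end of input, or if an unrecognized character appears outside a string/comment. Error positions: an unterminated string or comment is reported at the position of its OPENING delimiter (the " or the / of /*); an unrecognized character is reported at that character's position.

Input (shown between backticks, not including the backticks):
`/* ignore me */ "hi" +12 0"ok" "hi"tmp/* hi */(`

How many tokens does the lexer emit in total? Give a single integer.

pos=0: enter COMMENT mode (saw '/*')
exit COMMENT mode (now at pos=15)
pos=16: enter STRING mode
pos=16: emit STR "hi" (now at pos=20)
pos=21: emit PLUS '+'
pos=22: emit NUM '12' (now at pos=24)
pos=25: emit NUM '0' (now at pos=26)
pos=26: enter STRING mode
pos=26: emit STR "ok" (now at pos=30)
pos=31: enter STRING mode
pos=31: emit STR "hi" (now at pos=35)
pos=35: emit ID 'tmp' (now at pos=38)
pos=38: enter COMMENT mode (saw '/*')
exit COMMENT mode (now at pos=46)
pos=46: emit LPAREN '('
DONE. 8 tokens: [STR, PLUS, NUM, NUM, STR, STR, ID, LPAREN]

Answer: 8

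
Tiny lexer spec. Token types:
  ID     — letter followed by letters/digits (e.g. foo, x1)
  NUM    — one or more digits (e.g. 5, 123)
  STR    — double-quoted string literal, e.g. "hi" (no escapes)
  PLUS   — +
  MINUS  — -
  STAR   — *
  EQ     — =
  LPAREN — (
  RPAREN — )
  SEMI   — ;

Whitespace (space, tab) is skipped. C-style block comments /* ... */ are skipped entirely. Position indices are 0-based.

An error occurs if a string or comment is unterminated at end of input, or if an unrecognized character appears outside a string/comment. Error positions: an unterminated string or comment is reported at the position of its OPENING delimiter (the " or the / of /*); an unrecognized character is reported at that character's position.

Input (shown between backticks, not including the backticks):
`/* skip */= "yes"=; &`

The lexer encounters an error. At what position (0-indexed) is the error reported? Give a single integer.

Answer: 20

Derivation:
pos=0: enter COMMENT mode (saw '/*')
exit COMMENT mode (now at pos=10)
pos=10: emit EQ '='
pos=12: enter STRING mode
pos=12: emit STR "yes" (now at pos=17)
pos=17: emit EQ '='
pos=18: emit SEMI ';'
pos=20: ERROR — unrecognized char '&'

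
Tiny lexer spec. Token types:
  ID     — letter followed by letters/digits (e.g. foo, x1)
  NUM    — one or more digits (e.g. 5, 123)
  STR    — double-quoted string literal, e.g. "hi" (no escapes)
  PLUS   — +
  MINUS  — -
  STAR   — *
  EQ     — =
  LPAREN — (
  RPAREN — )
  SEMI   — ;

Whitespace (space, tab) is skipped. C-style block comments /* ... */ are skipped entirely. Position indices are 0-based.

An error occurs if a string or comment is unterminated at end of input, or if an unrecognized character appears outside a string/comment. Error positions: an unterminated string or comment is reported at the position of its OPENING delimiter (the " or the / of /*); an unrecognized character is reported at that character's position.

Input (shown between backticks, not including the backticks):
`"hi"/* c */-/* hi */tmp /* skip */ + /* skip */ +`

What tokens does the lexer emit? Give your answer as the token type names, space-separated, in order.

Answer: STR MINUS ID PLUS PLUS

Derivation:
pos=0: enter STRING mode
pos=0: emit STR "hi" (now at pos=4)
pos=4: enter COMMENT mode (saw '/*')
exit COMMENT mode (now at pos=11)
pos=11: emit MINUS '-'
pos=12: enter COMMENT mode (saw '/*')
exit COMMENT mode (now at pos=20)
pos=20: emit ID 'tmp' (now at pos=23)
pos=24: enter COMMENT mode (saw '/*')
exit COMMENT mode (now at pos=34)
pos=35: emit PLUS '+'
pos=37: enter COMMENT mode (saw '/*')
exit COMMENT mode (now at pos=47)
pos=48: emit PLUS '+'
DONE. 5 tokens: [STR, MINUS, ID, PLUS, PLUS]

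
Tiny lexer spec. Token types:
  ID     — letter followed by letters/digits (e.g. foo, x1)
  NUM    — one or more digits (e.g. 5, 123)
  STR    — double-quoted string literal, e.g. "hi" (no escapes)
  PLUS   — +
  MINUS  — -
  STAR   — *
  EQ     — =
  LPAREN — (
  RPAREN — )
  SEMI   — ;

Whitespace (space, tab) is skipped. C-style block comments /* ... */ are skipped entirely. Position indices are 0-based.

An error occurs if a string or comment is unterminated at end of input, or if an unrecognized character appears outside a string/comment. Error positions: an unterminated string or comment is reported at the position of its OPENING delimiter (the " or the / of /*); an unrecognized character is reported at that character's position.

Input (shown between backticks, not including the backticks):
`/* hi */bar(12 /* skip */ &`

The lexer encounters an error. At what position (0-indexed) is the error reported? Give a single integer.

Answer: 26

Derivation:
pos=0: enter COMMENT mode (saw '/*')
exit COMMENT mode (now at pos=8)
pos=8: emit ID 'bar' (now at pos=11)
pos=11: emit LPAREN '('
pos=12: emit NUM '12' (now at pos=14)
pos=15: enter COMMENT mode (saw '/*')
exit COMMENT mode (now at pos=25)
pos=26: ERROR — unrecognized char '&'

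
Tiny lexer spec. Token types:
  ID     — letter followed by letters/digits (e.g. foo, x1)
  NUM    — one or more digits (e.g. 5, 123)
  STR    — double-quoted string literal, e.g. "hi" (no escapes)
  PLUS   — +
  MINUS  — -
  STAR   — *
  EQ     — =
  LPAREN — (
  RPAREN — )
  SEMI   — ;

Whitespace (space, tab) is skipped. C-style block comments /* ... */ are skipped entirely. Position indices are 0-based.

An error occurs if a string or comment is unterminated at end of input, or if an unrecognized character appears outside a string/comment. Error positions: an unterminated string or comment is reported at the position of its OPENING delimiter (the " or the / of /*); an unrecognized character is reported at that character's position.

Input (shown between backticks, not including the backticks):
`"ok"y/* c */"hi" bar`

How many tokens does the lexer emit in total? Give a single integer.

pos=0: enter STRING mode
pos=0: emit STR "ok" (now at pos=4)
pos=4: emit ID 'y' (now at pos=5)
pos=5: enter COMMENT mode (saw '/*')
exit COMMENT mode (now at pos=12)
pos=12: enter STRING mode
pos=12: emit STR "hi" (now at pos=16)
pos=17: emit ID 'bar' (now at pos=20)
DONE. 4 tokens: [STR, ID, STR, ID]

Answer: 4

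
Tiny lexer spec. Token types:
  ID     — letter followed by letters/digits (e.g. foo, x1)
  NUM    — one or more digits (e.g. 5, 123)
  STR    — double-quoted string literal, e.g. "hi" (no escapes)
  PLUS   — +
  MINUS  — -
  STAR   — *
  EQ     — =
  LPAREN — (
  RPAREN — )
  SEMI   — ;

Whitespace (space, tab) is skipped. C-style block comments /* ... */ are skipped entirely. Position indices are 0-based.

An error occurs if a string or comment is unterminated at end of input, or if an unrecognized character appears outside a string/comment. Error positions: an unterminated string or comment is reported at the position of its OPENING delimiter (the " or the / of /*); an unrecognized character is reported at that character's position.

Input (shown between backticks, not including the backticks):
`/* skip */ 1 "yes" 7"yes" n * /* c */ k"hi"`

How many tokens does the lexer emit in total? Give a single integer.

Answer: 8

Derivation:
pos=0: enter COMMENT mode (saw '/*')
exit COMMENT mode (now at pos=10)
pos=11: emit NUM '1' (now at pos=12)
pos=13: enter STRING mode
pos=13: emit STR "yes" (now at pos=18)
pos=19: emit NUM '7' (now at pos=20)
pos=20: enter STRING mode
pos=20: emit STR "yes" (now at pos=25)
pos=26: emit ID 'n' (now at pos=27)
pos=28: emit STAR '*'
pos=30: enter COMMENT mode (saw '/*')
exit COMMENT mode (now at pos=37)
pos=38: emit ID 'k' (now at pos=39)
pos=39: enter STRING mode
pos=39: emit STR "hi" (now at pos=43)
DONE. 8 tokens: [NUM, STR, NUM, STR, ID, STAR, ID, STR]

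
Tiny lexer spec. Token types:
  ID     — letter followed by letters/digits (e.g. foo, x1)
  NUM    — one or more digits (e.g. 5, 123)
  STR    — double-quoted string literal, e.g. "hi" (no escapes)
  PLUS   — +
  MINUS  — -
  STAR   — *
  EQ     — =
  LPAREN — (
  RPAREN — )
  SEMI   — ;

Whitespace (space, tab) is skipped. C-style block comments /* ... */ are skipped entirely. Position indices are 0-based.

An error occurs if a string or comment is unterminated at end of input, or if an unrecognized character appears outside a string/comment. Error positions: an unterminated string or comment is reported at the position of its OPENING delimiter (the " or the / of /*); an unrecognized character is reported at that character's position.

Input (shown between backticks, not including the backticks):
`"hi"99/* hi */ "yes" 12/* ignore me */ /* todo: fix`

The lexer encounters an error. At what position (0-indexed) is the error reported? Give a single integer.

Answer: 39

Derivation:
pos=0: enter STRING mode
pos=0: emit STR "hi" (now at pos=4)
pos=4: emit NUM '99' (now at pos=6)
pos=6: enter COMMENT mode (saw '/*')
exit COMMENT mode (now at pos=14)
pos=15: enter STRING mode
pos=15: emit STR "yes" (now at pos=20)
pos=21: emit NUM '12' (now at pos=23)
pos=23: enter COMMENT mode (saw '/*')
exit COMMENT mode (now at pos=38)
pos=39: enter COMMENT mode (saw '/*')
pos=39: ERROR — unterminated comment (reached EOF)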